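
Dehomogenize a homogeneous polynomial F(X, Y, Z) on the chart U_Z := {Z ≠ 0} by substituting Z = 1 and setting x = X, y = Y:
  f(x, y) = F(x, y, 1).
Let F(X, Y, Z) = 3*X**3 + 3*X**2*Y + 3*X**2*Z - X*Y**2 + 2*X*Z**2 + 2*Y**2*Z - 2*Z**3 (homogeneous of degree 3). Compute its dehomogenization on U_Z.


f(x, y) = 3*x**3 + 3*x**2*y + 3*x**2 - x*y**2 + 2*x + 2*y**2 - 2

On U_Z we set Z = 1. Each monomial c·X^i·Y^j·Z^k in F becomes c·x^i·y^j·1^k = c·x^i·y^j.
Substituting Z = 1: F(X, Y, 1) = 3*x**3 + 3*x**2*y + 3*x**2 - x*y**2 + 2*x + 2*y**2 - 2.
Note: deg(f) ≤ deg(F) = 3; strict inequality happens when F is divisible by Z (lost terms).


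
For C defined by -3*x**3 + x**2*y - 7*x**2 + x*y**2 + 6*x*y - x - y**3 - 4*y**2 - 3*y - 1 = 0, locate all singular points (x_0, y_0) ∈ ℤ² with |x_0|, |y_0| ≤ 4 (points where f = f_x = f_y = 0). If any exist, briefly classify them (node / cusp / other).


Singular points: {(-1, -2)}; classification: cusp.

Compute partial derivatives:
  f_x = -9*x**2 + 2*x*y - 14*x + y**2 + 6*y - 1.
  f_y = x**2 + 2*x*y + 6*x - 3*y**2 - 8*y - 3.
Scan x_0 ∈ {−4, ..., 4}. For each x_0, f_y(x_0, y) is a polynomial in y; find its integer roots y ∈ {−4, ..., 4}, then test f_x and f at those candidates.
  x = -4: f_y(-4, y) = -3*y**2 - 16*y - 11; no integer root y with |y| ≤ 4.
  x = -3: f_y(-3, y) = -3*y**2 - 14*y - 12; no integer root y with |y| ≤ 4.
  x = -2: f_y(-2, y) = -3*y**2 - 12*y - 11; no integer root y with |y| ≤ 4.
  x = -1: f_y(-1, y) = -3*y**2 - 10*y - 8; vanishes at y ∈ {-2}. (-1, -2): f_x = 0, f = 0 — SINGULAR.
  x = 0: f_y(0, y) = -3*y**2 - 8*y - 3; no integer root y with |y| ≤ 4.
  x = 1: f_y(1, y) = -3*y**2 - 6*y + 4; no integer root y with |y| ≤ 4.
  x = 2: f_y(2, y) = -3*y**2 - 4*y + 13; no integer root y with |y| ≤ 4.
  x = 3: f_y(3, y) = -3*y**2 - 2*y + 24; no integer root y with |y| ≤ 4.
  x = 4: f_y(4, y) = 37 - 3*y**2; no integer root y with |y| ≤ 4.
Only singular point on the grid: (-1, -2).
Classify: substitute x = -1 + u, y = -2 + v and expand: f = -3*u**3 + u**2*v + u*v**2 - v**3 + v**2.
No constant or linear terms (consistent with a singular point). Quadratic part: v**2. Cubic part: -3*u**3 + u**2*v + u*v**2 - v**3.
The quadratic part v**2 is a perfect square, so there is a single (double) tangent line v = 0, i.e. y = -2. Restricting the cubic part to that line (v = 0) leaves -3*u**3 ≠ 0, so f is not divisible by v and the branch is v² ≈ 3*u**3 to lowest order — this is a cusp.
Classification: cusp.


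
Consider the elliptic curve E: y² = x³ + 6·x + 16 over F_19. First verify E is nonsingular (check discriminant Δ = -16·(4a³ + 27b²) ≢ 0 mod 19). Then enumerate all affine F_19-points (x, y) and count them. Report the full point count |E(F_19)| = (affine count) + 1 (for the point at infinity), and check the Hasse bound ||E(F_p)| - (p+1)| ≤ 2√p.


Affine points = {(0, 4), (0, 15), (1, 2), (1, 17), (2, 6), (2, 13), (3, 2), (3, 17), (4, 3), (4, 16), (5, 0), (8, 5), (8, 14), (9, 1), (9, 18), (11, 8), (11, 11), (12, 7), (12, 12), (13, 7), (13, 12), (15, 2), (15, 17), (16, 3), (16, 16), (18, 3), (18, 16)}; affine count = 27; |E(F_19)| = 28.

Discriminant check: Δ ∝ 4a³ + 27b² = 4·6³ + 27·16² = 4·216 + 27·256 ≡ 5 (mod 19). Nonzero ⇒ E is nonsingular.
For each x ∈ F_19, compute rhs = x³ + 6·x + 16 mod 19, then count y ∈ F_19 with y² ≡ rhs.
  x = 0: rhs = 16, matching y values: 4, 15 (2 points).
  x = 1: rhs = 4, matching y values: 2, 17 (2 points).
  x = 2: rhs = 17, matching y values: 6, 13 (2 points).
  x = 3: rhs = 4, matching y values: 2, 17 (2 points).
  x = 4: rhs = 9, matching y values: 3, 16 (2 points).
  x = 5: rhs = 0, matching y values: 0 (1 points).
  x = 6: rhs = 2, matching y values: none (0 points).
  x = 7: rhs = 2, matching y values: none (0 points).
  x = 8: rhs = 6, matching y values: 5, 14 (2 points).
  x = 9: rhs = 1, matching y values: 1, 18 (2 points).
  x = 10: rhs = 12, matching y values: none (0 points).
  x = 11: rhs = 7, matching y values: 8, 11 (2 points).
  x = 12: rhs = 11, matching y values: 7, 12 (2 points).
  x = 13: rhs = 11, matching y values: 7, 12 (2 points).
  x = 14: rhs = 13, matching y values: none (0 points).
  x = 15: rhs = 4, matching y values: 2, 17 (2 points).
  x = 16: rhs = 9, matching y values: 3, 16 (2 points).
  x = 17: rhs = 15, matching y values: none (0 points).
  x = 18: rhs = 9, matching y values: 3, 16 (2 points).
Total affine count: 27.
Full point count |E(F_19)| = 27 + 1 = 28.
Hasse bound: |28 − (19+1)| = |8| = 8 ≤ 2√19 ≈ 8.7178 ✓.


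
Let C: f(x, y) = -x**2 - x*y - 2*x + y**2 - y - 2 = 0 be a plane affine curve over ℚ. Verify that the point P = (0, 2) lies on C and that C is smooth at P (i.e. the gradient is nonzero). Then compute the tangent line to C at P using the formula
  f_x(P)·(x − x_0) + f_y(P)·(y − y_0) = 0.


Tangent line at P: -4*x + 3*y - 6 = 0.

Step 1: f(0, 2) = 0, so P lies on C.
Step 2: partial derivatives
  f_x(x, y) = -2*x - y - 2, f_y(x, y) = -x + 2*y - 1.
  f_x(P) = -4, f_y(P) = 3 (gradient nonzero, so P is smooth).
Step 3: tangent line at P: -4·(x − 0) + 3·(y − 2) = 0.
Expanding: -4*x + 3*y - 6 = 0.


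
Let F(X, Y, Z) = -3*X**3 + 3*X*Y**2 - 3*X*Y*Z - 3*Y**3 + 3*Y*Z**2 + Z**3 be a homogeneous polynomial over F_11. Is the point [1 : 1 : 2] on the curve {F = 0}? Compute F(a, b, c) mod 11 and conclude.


F(1,1,2) ≡ 0 (mod 11); P is on the curve.

Evaluate F(1, 1, 2) term-by-term (mod 11).
  -3*X**3 ↦ -3·1·1·1 = -3
  3*X*Y**2 ↦ 3·1·1·1 = 3
  -3*X*Y*Z ↦ -3·1·1·2 = -6
  -3*Y**3 ↦ -3·1·1·1 = -3
  3*Y*Z**2 ↦ 3·1·1·4 = 12
  Z**3 ↦ 1·1·1·8 = 8
Sum: F(1, 1, 2) = (-3) + (3) + (-6) + (-3) + (12) + (8) = 11.
Reducing mod 11: 11 ≡ 0 (mod 11).
Since F(a, b, c) ≡ 0 (mod 11), P lies on the curve.


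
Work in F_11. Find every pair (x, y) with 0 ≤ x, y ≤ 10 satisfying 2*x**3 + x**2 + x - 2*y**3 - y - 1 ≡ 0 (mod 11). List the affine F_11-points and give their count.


Affine F_11-points: {(1, 1), (4, 9), (5, 9), (6, 0), (6, 4), (6, 7), (7, 9), (9, 2), (10, 10)}; count = 9.

For each of the 121 pairs (x, y) ∈ F_11², evaluate f(x, y) mod 11. Record the zeros.
  x = 0: [0↦10, 1↦7, 2↦3, 3↦8, 4↦10, 5↦8, 6↦1, 7↦10, 8↦1, 9↦6, 10↦2]  zeros at y ∈ ∅
  x = 1: [0↦3, 1↦0, 2↦7, 3↦1, 4↦3, 5↦1, 6↦5, 7↦3, 8↦5, 9↦10, 10↦6]  zeros at y ∈ {1}
  x = 2: [0↦10, 1↦7, 2↦3, 3↦8, 4↦10, 5↦8, 6↦1, 7↦10, 8↦1, 9↦6, 10↦2]  zeros at y ∈ ∅
  x = 3: [0↦10, 1↦7, 2↦3, 3↦8, 4↦10, 5↦8, 6↦1, 7↦10, 8↦1, 9↦6, 10↦2]  zeros at y ∈ ∅
  x = 4: [0↦4, 1↦1, 2↦8, 3↦2, 4↦4, 5↦2, 6↦6, 7↦4, 8↦6, 9↦0, 10↦7]  zeros at y ∈ {9}
  x = 5: [0↦4, 1↦1, 2↦8, 3↦2, 4↦4, 5↦2, 6↦6, 7↦4, 8↦6, 9↦0, 10↦7]  zeros at y ∈ {9}
  x = 6: [0↦0, 1↦8, 2↦4, 3↦9, 4↦0, 5↦9, 6↦2, 7↦0, 8↦2, 9↦7, 10↦3]  zeros at y ∈ {0, 4, 7}
  x = 7: [0↦4, 1↦1, 2↦8, 3↦2, 4↦4, 5↦2, 6↦6, 7↦4, 8↦6, 9↦0, 10↦7]  zeros at y ∈ {9}
  x = 8: [0↦6, 1↦3, 2↦10, 3↦4, 4↦6, 5↦4, 6↦8, 7↦6, 8↦8, 9↦2, 10↦9]  zeros at y ∈ ∅
  x = 9: [0↦7, 1↦4, 2↦0, 3↦5, 4↦7, 5↦5, 6↦9, 7↦7, 8↦9, 9↦3, 10↦10]  zeros at y ∈ {2}
  x = 10: [0↦8, 1↦5, 2↦1, 3↦6, 4↦8, 5↦6, 6↦10, 7↦8, 8↦10, 9↦4, 10↦0]  zeros at y ∈ {10}
Collecting zeros: affine points = {(1, 1), (4, 9), (5, 9), (6, 0), (6, 4), (6, 7), (7, 9), (9, 2), (10, 10)}.
Total count |C(F_11)_aff| = 9.


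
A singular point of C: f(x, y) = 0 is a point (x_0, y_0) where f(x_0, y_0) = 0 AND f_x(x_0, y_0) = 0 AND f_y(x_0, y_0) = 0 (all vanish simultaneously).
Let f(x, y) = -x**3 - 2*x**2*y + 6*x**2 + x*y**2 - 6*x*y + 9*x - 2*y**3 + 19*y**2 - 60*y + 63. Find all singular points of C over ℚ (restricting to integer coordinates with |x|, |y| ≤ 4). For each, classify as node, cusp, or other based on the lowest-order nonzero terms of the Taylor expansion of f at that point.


Singular points: {(0, 3)}; classification: cusp.

Compute partial derivatives:
  f_x = -3*x**2 - 4*x*y + 12*x + y**2 - 6*y + 9.
  f_y = -2*x**2 + 2*x*y - 6*x - 6*y**2 + 38*y - 60.
Scan x_0 ∈ {−4, ..., 4}. For each x_0, f_y(x_0, y) is a polynomial in y; find its integer roots y ∈ {−4, ..., 4}, then test f_x and f at those candidates.
  x = -4: f_y(-4, y) = -6*y**2 + 30*y - 68; no integer root y with |y| ≤ 4.
  x = -3: f_y(-3, y) = -6*y**2 + 32*y - 60; no integer root y with |y| ≤ 4.
  x = -2: f_y(-2, y) = -6*y**2 + 34*y - 56; no integer root y with |y| ≤ 4.
  x = -1: f_y(-1, y) = -6*y**2 + 36*y - 56; no integer root y with |y| ≤ 4.
  x = 0: f_y(0, y) = -6*y**2 + 38*y - 60; vanishes at y ∈ {3}. (0, 3): f_x = 0, f = 0 — SINGULAR.
  x = 1: f_y(1, y) = -6*y**2 + 40*y - 68; no integer root y with |y| ≤ 4.
  x = 2: f_y(2, y) = -6*y**2 + 42*y - 80; no integer root y with |y| ≤ 4.
  x = 3: f_y(3, y) = -6*y**2 + 44*y - 96; no integer root y with |y| ≤ 4.
  x = 4: f_y(4, y) = -6*y**2 + 46*y - 116; no integer root y with |y| ≤ 4.
Only singular point on the grid: (0, 3).
Classify: substitute x = 0 + u, y = 3 + v and expand: f = -u**3 - 2*u**2*v + u*v**2 - 2*v**3 + v**2.
No constant or linear terms (consistent with a singular point). Quadratic part: v**2. Cubic part: -u**3 - 2*u**2*v + u*v**2 - 2*v**3.
The quadratic part v**2 is a perfect square, so there is a single (double) tangent line v = 0, i.e. y = 3. Restricting the cubic part to that line (v = 0) leaves -u**3 ≠ 0, so f is not divisible by v and the branch is v² ≈ u**3 to lowest order — this is a cusp.
Classification: cusp.


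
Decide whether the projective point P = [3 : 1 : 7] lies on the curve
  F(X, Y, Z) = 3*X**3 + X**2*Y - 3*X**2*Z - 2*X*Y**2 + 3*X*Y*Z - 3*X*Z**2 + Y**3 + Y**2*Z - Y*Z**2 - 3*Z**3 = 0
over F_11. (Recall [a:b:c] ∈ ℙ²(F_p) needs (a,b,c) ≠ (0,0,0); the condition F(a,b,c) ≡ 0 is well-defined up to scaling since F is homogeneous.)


F(3,1,7) ≡ 9 (mod 11); P is NOT on the curve.

Evaluate F(3, 1, 7) term-by-term (mod 11).
  3*X**3 ↦ 3·27·1·1 = 81
  X**2*Y ↦ 1·9·1·1 = 9
  -3*X**2*Z ↦ -3·9·1·7 = -189
  -2*X*Y**2 ↦ -2·3·1·1 = -6
  3*X*Y*Z ↦ 3·3·1·7 = 63
  -3*X*Z**2 ↦ -3·3·1·49 = -441
  Y**3 ↦ 1·1·1·1 = 1
  Y**2*Z ↦ 1·1·1·7 = 7
  -Y*Z**2 ↦ -1·1·1·49 = -49
  -3*Z**3 ↦ -3·1·1·343 = -1029
Sum: F(3, 1, 7) = (81) + (9) + (-189) + (-6) + (63) + (-441) + (1) + (7) + (-49) + (-1029) = -1553.
Reducing mod 11: -1553 ≡ 9 (mod 11).
Since F(a, b, c) ≡ 9 ≠ 0 (mod 11), P does NOT lie on the curve.


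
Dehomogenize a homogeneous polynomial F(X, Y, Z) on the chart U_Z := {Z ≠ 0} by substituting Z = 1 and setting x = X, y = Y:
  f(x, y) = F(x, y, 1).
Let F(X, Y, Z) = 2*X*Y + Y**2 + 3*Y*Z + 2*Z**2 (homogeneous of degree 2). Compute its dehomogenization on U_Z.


f(x, y) = 2*x*y + y**2 + 3*y + 2

On U_Z we set Z = 1. Each monomial c·X^i·Y^j·Z^k in F becomes c·x^i·y^j·1^k = c·x^i·y^j.
Substituting Z = 1: F(X, Y, 1) = 2*x*y + y**2 + 3*y + 2.
Note: deg(f) ≤ deg(F) = 2; strict inequality happens when F is divisible by Z (lost terms).


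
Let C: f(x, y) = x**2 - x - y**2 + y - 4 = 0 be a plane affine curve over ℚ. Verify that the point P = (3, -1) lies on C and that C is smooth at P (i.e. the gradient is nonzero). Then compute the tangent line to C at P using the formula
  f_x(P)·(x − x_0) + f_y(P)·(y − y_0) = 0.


Tangent line at P: 5*x + 3*y - 12 = 0.

Step 1: f(3, -1) = 0, so P lies on C.
Step 2: partial derivatives
  f_x(x, y) = 2*x - 1, f_y(x, y) = 1 - 2*y.
  f_x(P) = 5, f_y(P) = 3 (gradient nonzero, so P is smooth).
Step 3: tangent line at P: 5·(x − 3) + 3·(y − -1) = 0.
Expanding: 5*x + 3*y - 12 = 0.


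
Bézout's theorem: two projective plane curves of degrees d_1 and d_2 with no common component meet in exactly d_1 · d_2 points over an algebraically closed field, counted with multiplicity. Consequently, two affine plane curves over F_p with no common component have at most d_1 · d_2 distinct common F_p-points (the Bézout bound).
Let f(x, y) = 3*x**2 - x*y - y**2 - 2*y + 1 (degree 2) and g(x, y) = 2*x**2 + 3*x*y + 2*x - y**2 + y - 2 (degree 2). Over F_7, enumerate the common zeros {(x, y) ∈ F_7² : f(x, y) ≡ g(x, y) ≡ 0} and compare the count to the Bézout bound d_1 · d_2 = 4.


Common zeros: ∅; count = 0; Bézout bound = 4.

deg(f) = 2, deg(g) = 2, so Bézout bound = 4.
Scan x ∈ F_7. For each x, list the y ∈ F_7 with f(x, y) ≡ 0 and those with g(x, y) ≡ 0 (mod 7); the common zeros in that column are the intersection.
  x = 0: f ≡ 0 at y ∈ {2, 3}; g ≡ 0 at y ∈ {4}; common: ∅.
  x = 1: f ≡ 0 at y ∈ {1, 3}; g ≡ 0 at y ∈ ∅; common: ∅.
  x = 2: f ≡ 0 at y ∈ ∅; g ≡ 0 at y ∈ ∅; common: ∅.
  x = 3: f ≡ 0 at y ∈ {0, 2}; g ≡ 0 at y ∈ ∅; common: ∅.
  x = 4: f ≡ 0 at y ∈ {0, 1}; g ≡ 0 at y ∈ ∅; common: ∅.
  x = 5: f ≡ 0 at y ∈ ∅; g ≡ 0 at y ∈ ∅; common: ∅.
  x = 6: f ≡ 0 at y ∈ ∅; g ≡ 0 at y ∈ ∅; common: ∅.
Collecting: common zeros = ∅, so the count is 0.
Comparison with the Bézout bound: 0 ≤ 4 = deg(f)·deg(g), as expected for curves with no common component (the affine F_7-count falls short of the bound because intersections may lie at infinity, over extension fields, or carry multiplicity).


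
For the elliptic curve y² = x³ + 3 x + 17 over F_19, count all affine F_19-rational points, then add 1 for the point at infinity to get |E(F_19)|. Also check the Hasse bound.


Affine points = {(0, 6), (0, 13), (4, 6), (4, 13), (5, 9), (5, 10), (6, 2), (6, 17), (7, 1), (7, 18), (13, 7), (13, 12), (15, 6), (15, 13), (16, 0)}; affine count = 15; |E(F_19)| = 16.

Discriminant check: Δ ∝ 4a³ + 27b² = 4·3³ + 27·17² = 4·27 + 27·289 ≡ 7 (mod 19). Nonzero ⇒ E is nonsingular.
For each x ∈ F_19, compute rhs = x³ + 3·x + 17 mod 19, then count y ∈ F_19 with y² ≡ rhs.
  x = 0: rhs = 17, matching y values: 6, 13 (2 points).
  x = 1: rhs = 2, matching y values: none (0 points).
  x = 2: rhs = 12, matching y values: none (0 points).
  x = 3: rhs = 15, matching y values: none (0 points).
  x = 4: rhs = 17, matching y values: 6, 13 (2 points).
  x = 5: rhs = 5, matching y values: 9, 10 (2 points).
  x = 6: rhs = 4, matching y values: 2, 17 (2 points).
  x = 7: rhs = 1, matching y values: 1, 18 (2 points).
  x = 8: rhs = 2, matching y values: none (0 points).
  x = 9: rhs = 13, matching y values: none (0 points).
  x = 10: rhs = 2, matching y values: none (0 points).
  x = 11: rhs = 13, matching y values: none (0 points).
  x = 12: rhs = 14, matching y values: none (0 points).
  x = 13: rhs = 11, matching y values: 7, 12 (2 points).
  x = 14: rhs = 10, matching y values: none (0 points).
  x = 15: rhs = 17, matching y values: 6, 13 (2 points).
  x = 16: rhs = 0, matching y values: 0 (1 points).
  x = 17: rhs = 3, matching y values: none (0 points).
  x = 18: rhs = 13, matching y values: none (0 points).
Total affine count: 15.
Full point count |E(F_19)| = 15 + 1 = 16.
Hasse bound: |16 − (19+1)| = |-4| = 4 ≤ 2√19 ≈ 8.7178 ✓.


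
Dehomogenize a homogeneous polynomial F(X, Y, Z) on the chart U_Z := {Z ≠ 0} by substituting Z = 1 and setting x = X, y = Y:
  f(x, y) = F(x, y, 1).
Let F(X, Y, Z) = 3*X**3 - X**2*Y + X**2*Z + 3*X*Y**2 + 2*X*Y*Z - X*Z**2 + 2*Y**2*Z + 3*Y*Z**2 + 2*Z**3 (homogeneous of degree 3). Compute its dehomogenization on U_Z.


f(x, y) = 3*x**3 - x**2*y + x**2 + 3*x*y**2 + 2*x*y - x + 2*y**2 + 3*y + 2

On U_Z we set Z = 1. Each monomial c·X^i·Y^j·Z^k in F becomes c·x^i·y^j·1^k = c·x^i·y^j.
Substituting Z = 1: F(X, Y, 1) = 3*x**3 - x**2*y + x**2 + 3*x*y**2 + 2*x*y - x + 2*y**2 + 3*y + 2.
Note: deg(f) ≤ deg(F) = 3; strict inequality happens when F is divisible by Z (lost terms).


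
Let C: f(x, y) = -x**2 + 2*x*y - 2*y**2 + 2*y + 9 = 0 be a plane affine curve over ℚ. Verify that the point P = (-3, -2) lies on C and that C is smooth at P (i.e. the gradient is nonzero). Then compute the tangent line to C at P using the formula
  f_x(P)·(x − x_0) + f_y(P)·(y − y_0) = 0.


Tangent line at P: 2*x + 4*y + 14 = 0.

Step 1: f(-3, -2) = 0, so P lies on C.
Step 2: partial derivatives
  f_x(x, y) = -2*x + 2*y, f_y(x, y) = 2*x - 4*y + 2.
  f_x(P) = 2, f_y(P) = 4 (gradient nonzero, so P is smooth).
Step 3: tangent line at P: 2·(x − -3) + 4·(y − -2) = 0.
Expanding: 2*x + 4*y + 14 = 0.


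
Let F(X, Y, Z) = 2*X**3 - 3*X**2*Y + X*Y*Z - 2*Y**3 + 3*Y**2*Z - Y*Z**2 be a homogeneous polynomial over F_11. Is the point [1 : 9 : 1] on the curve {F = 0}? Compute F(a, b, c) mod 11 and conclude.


F(1,9,1) ≡ 3 (mod 11); P is NOT on the curve.

Evaluate F(1, 9, 1) term-by-term (mod 11).
  2*X**3 ↦ 2·1·1·1 = 2
  -3*X**2*Y ↦ -3·1·9·1 = -27
  X*Y*Z ↦ 1·1·9·1 = 9
  -2*Y**3 ↦ -2·1·729·1 = -1458
  3*Y**2*Z ↦ 3·1·81·1 = 243
  -Y*Z**2 ↦ -1·1·9·1 = -9
Sum: F(1, 9, 1) = (2) + (-27) + (9) + (-1458) + (243) + (-9) = -1240.
Reducing mod 11: -1240 ≡ 3 (mod 11).
Since F(a, b, c) ≡ 3 ≠ 0 (mod 11), P does NOT lie on the curve.


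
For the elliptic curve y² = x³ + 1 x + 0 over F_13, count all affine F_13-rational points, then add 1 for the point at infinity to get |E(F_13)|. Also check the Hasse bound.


Affine points = {(0, 0), (2, 6), (2, 7), (3, 2), (3, 11), (4, 4), (4, 9), (5, 0), (6, 1), (6, 12), (7, 5), (7, 8), (8, 0), (9, 6), (9, 7), (10, 3), (10, 10), (11, 4), (11, 9)}; affine count = 19; |E(F_13)| = 20.

Discriminant check: Δ ∝ 4a³ + 27b² = 4·1³ + 27·0² = 4·1 + 27·0 ≡ 4 (mod 13). Nonzero ⇒ E is nonsingular.
For each x ∈ F_13, compute rhs = x³ + 1·x + 0 mod 13, then count y ∈ F_13 with y² ≡ rhs.
  x = 0: rhs = 0, matching y values: 0 (1 points).
  x = 1: rhs = 2, matching y values: none (0 points).
  x = 2: rhs = 10, matching y values: 6, 7 (2 points).
  x = 3: rhs = 4, matching y values: 2, 11 (2 points).
  x = 4: rhs = 3, matching y values: 4, 9 (2 points).
  x = 5: rhs = 0, matching y values: 0 (1 points).
  x = 6: rhs = 1, matching y values: 1, 12 (2 points).
  x = 7: rhs = 12, matching y values: 5, 8 (2 points).
  x = 8: rhs = 0, matching y values: 0 (1 points).
  x = 9: rhs = 10, matching y values: 6, 7 (2 points).
  x = 10: rhs = 9, matching y values: 3, 10 (2 points).
  x = 11: rhs = 3, matching y values: 4, 9 (2 points).
  x = 12: rhs = 11, matching y values: none (0 points).
Total affine count: 19.
Full point count |E(F_13)| = 19 + 1 = 20.
Hasse bound: |20 − (13+1)| = |6| = 6 ≤ 2√13 ≈ 7.2111 ✓.


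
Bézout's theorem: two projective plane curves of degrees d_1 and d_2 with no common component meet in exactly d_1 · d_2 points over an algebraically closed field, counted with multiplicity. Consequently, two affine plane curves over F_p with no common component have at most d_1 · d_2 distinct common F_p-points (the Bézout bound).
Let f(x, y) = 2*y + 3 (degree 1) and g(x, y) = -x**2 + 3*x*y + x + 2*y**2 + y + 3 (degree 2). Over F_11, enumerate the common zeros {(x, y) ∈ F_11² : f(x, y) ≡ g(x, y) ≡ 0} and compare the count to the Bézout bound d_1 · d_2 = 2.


Common zeros: ∅; count = 0; Bézout bound = 2.

deg(f) = 1, deg(g) = 2, so Bézout bound = 2.
Scan x ∈ F_11. For each x, list the y ∈ F_11 with f(x, y) ≡ 0 and those with g(x, y) ≡ 0 (mod 11); the common zeros in that column are the intersection.
  x = 0: f ≡ 0 at y ∈ {4}; g ≡ 0 at y ∈ ∅; common: ∅.
  x = 1: f ≡ 0 at y ∈ {4}; g ≡ 0 at y ∈ {3, 6}; common: ∅.
  x = 2: f ≡ 0 at y ∈ {4}; g ≡ 0 at y ∈ ∅; common: ∅.
  x = 3: f ≡ 0 at y ∈ {4}; g ≡ 0 at y ∈ {7, 10}; common: ∅.
  x = 4: f ≡ 0 at y ∈ {4}; g ≡ 0 at y ∈ ∅; common: ∅.
  x = 5: f ≡ 0 at y ∈ {4}; g ≡ 0 at y ∈ ∅; common: ∅.
  x = 6: f ≡ 0 at y ∈ {4}; g ≡ 0 at y ∈ {8, 10}; common: ∅.
  x = 7: f ≡ 0 at y ∈ {4}; g ≡ 0 at y ∈ {5, 6}; common: ∅.
  x = 8: f ≡ 0 at y ∈ {4}; g ≡ 0 at y ∈ {7, 8}; common: ∅.
  x = 9: f ≡ 0 at y ∈ {4}; g ≡ 0 at y ∈ {3, 5}; common: ∅.
  x = 10: f ≡ 0 at y ∈ {4}; g ≡ 0 at y ∈ ∅; common: ∅.
Collecting: common zeros = ∅, so the count is 0.
Comparison with the Bézout bound: 0 ≤ 2 = deg(f)·deg(g), as expected for curves with no common component (the affine F_11-count falls short of the bound because intersections may lie at infinity, over extension fields, or carry multiplicity).


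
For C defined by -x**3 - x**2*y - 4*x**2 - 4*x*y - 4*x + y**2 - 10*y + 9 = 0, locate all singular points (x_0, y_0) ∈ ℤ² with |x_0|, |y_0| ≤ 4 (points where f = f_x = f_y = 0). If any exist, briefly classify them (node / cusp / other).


Singular points: {(-2, 3)}; classification: node.

Compute partial derivatives:
  f_x = -3*x**2 - 2*x*y - 8*x - 4*y - 4.
  f_y = -x**2 - 4*x + 2*y - 10.
Scan x_0 ∈ {−4, ..., 4}. For each x_0, f_y(x_0, y) is a polynomial in y; find its integer roots y ∈ {−4, ..., 4}, then test f_x and f at those candidates.
  x = -4: f_y(-4, y) = 2*y - 10; no integer root y with |y| ≤ 4.
  x = -3: f_y(-3, y) = 2*y - 7; no integer root y with |y| ≤ 4.
  x = -2: f_y(-2, y) = 2*y - 6; vanishes at y ∈ {3}. (-2, 3): f_x = 0, f = 0 — SINGULAR.
  x = -1: f_y(-1, y) = 2*y - 7; no integer root y with |y| ≤ 4.
  x = 0: f_y(0, y) = 2*y - 10; no integer root y with |y| ≤ 4.
  x = 1: f_y(1, y) = 2*y - 15; no integer root y with |y| ≤ 4.
  x = 2: f_y(2, y) = 2*y - 22; no integer root y with |y| ≤ 4.
  x = 3: f_y(3, y) = 2*y - 31; no integer root y with |y| ≤ 4.
  x = 4: f_y(4, y) = 2*y - 42; no integer root y with |y| ≤ 4.
Only singular point on the grid: (-2, 3).
Classify: substitute x = -2 + u, y = 3 + v and expand: f = -u**3 - u**2*v - u**2 + v**2.
No constant or linear terms (consistent with a singular point). Quadratic part: -u**2 + v**2. Cubic part: -u**3 - u**2*v.
The quadratic part v**2 - u**2 = (v − u)(v + u) splits into two distinct linear factors, so there are two distinct tangent lines y − 3 = ±(x − -2) — this is a node (ordinary double point).
Classification: node.


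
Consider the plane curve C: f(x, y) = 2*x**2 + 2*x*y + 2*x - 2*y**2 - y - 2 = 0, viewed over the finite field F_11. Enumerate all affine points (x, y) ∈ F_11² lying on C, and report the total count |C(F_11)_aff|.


Affine F_11-points: {(2, 1), (2, 6), (3, 0), (3, 8), (4, 2), (4, 7), (7, 0), (7, 1), (10, 7), (10, 8)}; count = 10.

For each of the 121 pairs (x, y) ∈ F_11², evaluate f(x, y) mod 11. Record the zeros.
  x = 0: [0↦9, 1↦6, 2↦10, 3↦10, 4↦6, 5↦9, 6↦8, 7↦3, 8↦5, 9↦3, 10↦8]  zeros at y ∈ ∅
  x = 1: [0↦2, 1↦1, 2↦7, 3↦9, 4↦7, 5↦1, 6↦2, 7↦10, 8↦3, 9↦3, 10↦10]  zeros at y ∈ ∅
  x = 2: [0↦10, 1↦0, 2↦8, 3↦1, 4↦1, 5↦8, 6↦0, 7↦10, 8↦5, 9↦7, 10↦5]  zeros at y ∈ {1, 6}
  x = 3: [0↦0, 1↦3, 2↦2, 3↦8, 4↦10, 5↦8, 6↦2, 7↦3, 8↦0, 9↦4, 10↦4]  zeros at y ∈ {0, 8}
  x = 4: [0↦5, 1↦10, 2↦0, 3↦8, 4↦1, 5↦1, 6↦8, 7↦0, 8↦10, 9↦5, 10↦7]  zeros at y ∈ {2, 7}
  x = 5: [0↦3, 1↦10, 2↦2, 3↦1, 4↦7, 5↦9, 6↦7, 7↦1, 8↦2, 9↦10, 10↦3]  zeros at y ∈ ∅
  x = 6: [0↦5, 1↦3, 2↦8, 3↦9, 4↦6, 5↦10, 6↦10, 7↦6, 8↦9, 9↦8, 10↦3]  zeros at y ∈ ∅
  x = 7: [0↦0, 1↦0, 2↦7, 3↦10, 4↦9, 5↦4, 6↦6, 7↦4, 8↦9, 9↦10, 10↦7]  zeros at y ∈ {0, 1}
  x = 8: [0↦10, 1↦1, 2↦10, 3↦4, 4↦5, 5↦2, 6↦6, 7↦6, 8↦2, 9↦5, 10↦4]  zeros at y ∈ ∅
  x = 9: [0↦2, 1↦6, 2↦6, 3↦2, 4↦5, 5↦4, 6↦10, 7↦1, 8↦10, 9↦4, 10↦5]  zeros at y ∈ ∅
  x = 10: [0↦9, 1↦4, 2↦6, 3↦4, 4↦9, 5↦10, 6↦7, 7↦0, 8↦0, 9↦7, 10↦10]  zeros at y ∈ {7, 8}
Collecting zeros: affine points = {(2, 1), (2, 6), (3, 0), (3, 8), (4, 2), (4, 7), (7, 0), (7, 1), (10, 7), (10, 8)}.
Total count |C(F_11)_aff| = 10.


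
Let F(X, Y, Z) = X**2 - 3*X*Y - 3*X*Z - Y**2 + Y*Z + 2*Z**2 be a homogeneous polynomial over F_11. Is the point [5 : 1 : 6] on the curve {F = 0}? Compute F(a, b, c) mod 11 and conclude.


F(5,1,6) ≡ 8 (mod 11); P is NOT on the curve.

Evaluate F(5, 1, 6) term-by-term (mod 11).
  X**2 ↦ 1·25·1·1 = 25
  -3*X*Y ↦ -3·5·1·1 = -15
  -3*X*Z ↦ -3·5·1·6 = -90
  -Y**2 ↦ -1·1·1·1 = -1
  Y*Z ↦ 1·1·1·6 = 6
  2*Z**2 ↦ 2·1·1·36 = 72
Sum: F(5, 1, 6) = (25) + (-15) + (-90) + (-1) + (6) + (72) = -3.
Reducing mod 11: -3 ≡ 8 (mod 11).
Since F(a, b, c) ≡ 8 ≠ 0 (mod 11), P does NOT lie on the curve.


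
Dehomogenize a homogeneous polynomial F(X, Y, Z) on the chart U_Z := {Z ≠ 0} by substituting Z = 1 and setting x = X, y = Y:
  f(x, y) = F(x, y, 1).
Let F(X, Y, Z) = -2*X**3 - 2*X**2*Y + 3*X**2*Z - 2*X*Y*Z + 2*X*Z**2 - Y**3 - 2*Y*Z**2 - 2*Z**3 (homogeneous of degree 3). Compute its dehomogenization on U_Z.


f(x, y) = -2*x**3 - 2*x**2*y + 3*x**2 - 2*x*y + 2*x - y**3 - 2*y - 2

On U_Z we set Z = 1. Each monomial c·X^i·Y^j·Z^k in F becomes c·x^i·y^j·1^k = c·x^i·y^j.
Substituting Z = 1: F(X, Y, 1) = -2*x**3 - 2*x**2*y + 3*x**2 - 2*x*y + 2*x - y**3 - 2*y - 2.
Note: deg(f) ≤ deg(F) = 3; strict inequality happens when F is divisible by Z (lost terms).


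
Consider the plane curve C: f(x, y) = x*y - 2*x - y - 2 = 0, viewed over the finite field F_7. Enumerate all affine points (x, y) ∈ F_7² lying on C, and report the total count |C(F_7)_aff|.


Affine F_7-points: {(0, 5), (2, 6), (3, 4), (4, 1), (5, 3), (6, 0)}; count = 6.

For each of the 49 pairs (x, y) ∈ F_7², evaluate f(x, y) mod 7. Record the zeros.
  x = 0: [0↦5, 1↦4, 2↦3, 3↦2, 4↦1, 5↦0, 6↦6]  zeros at y ∈ {5}
  x = 1: [0↦3, 1↦3, 2↦3, 3↦3, 4↦3, 5↦3, 6↦3]  zeros at y ∈ ∅
  x = 2: [0↦1, 1↦2, 2↦3, 3↦4, 4↦5, 5↦6, 6↦0]  zeros at y ∈ {6}
  x = 3: [0↦6, 1↦1, 2↦3, 3↦5, 4↦0, 5↦2, 6↦4]  zeros at y ∈ {4}
  x = 4: [0↦4, 1↦0, 2↦3, 3↦6, 4↦2, 5↦5, 6↦1]  zeros at y ∈ {1}
  x = 5: [0↦2, 1↦6, 2↦3, 3↦0, 4↦4, 5↦1, 6↦5]  zeros at y ∈ {3}
  x = 6: [0↦0, 1↦5, 2↦3, 3↦1, 4↦6, 5↦4, 6↦2]  zeros at y ∈ {0}
Collecting zeros: affine points = {(0, 5), (2, 6), (3, 4), (4, 1), (5, 3), (6, 0)}.
Total count |C(F_7)_aff| = 6.


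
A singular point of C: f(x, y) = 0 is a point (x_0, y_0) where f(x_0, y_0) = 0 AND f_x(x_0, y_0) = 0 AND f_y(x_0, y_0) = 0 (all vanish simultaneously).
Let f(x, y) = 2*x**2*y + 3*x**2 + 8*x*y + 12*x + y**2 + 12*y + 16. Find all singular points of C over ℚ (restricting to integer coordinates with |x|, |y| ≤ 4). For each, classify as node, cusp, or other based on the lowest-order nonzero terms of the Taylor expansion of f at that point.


Singular points: {(-2, -2)}; classification: node.

Compute partial derivatives:
  f_x = 4*x*y + 6*x + 8*y + 12.
  f_y = 2*x**2 + 8*x + 2*y + 12.
Scan x_0 ∈ {−4, ..., 4}. For each x_0, f_y(x_0, y) is a polynomial in y; find its integer roots y ∈ {−4, ..., 4}, then test f_x and f at those candidates.
  x = -4: f_y(-4, y) = 2*y + 12; no integer root y with |y| ≤ 4.
  x = -3: f_y(-3, y) = 2*y + 6; vanishes at y ∈ {-3}. (-3, -3): f_x = 6 ≠ 0.
  x = -2: f_y(-2, y) = 2*y + 4; vanishes at y ∈ {-2}. (-2, -2): f_x = 0, f = 0 — SINGULAR.
  x = -1: f_y(-1, y) = 2*y + 6; vanishes at y ∈ {-3}. (-1, -3): f_x = -6 ≠ 0.
  x = 0: f_y(0, y) = 2*y + 12; no integer root y with |y| ≤ 4.
  x = 1: f_y(1, y) = 2*y + 22; no integer root y with |y| ≤ 4.
  x = 2: f_y(2, y) = 2*y + 36; no integer root y with |y| ≤ 4.
  x = 3: f_y(3, y) = 2*y + 54; no integer root y with |y| ≤ 4.
  x = 4: f_y(4, y) = 2*y + 76; no integer root y with |y| ≤ 4.
Only singular point on the grid: (-2, -2).
Classify: substitute x = -2 + u, y = -2 + v and expand: f = 2*u**2*v - u**2 + v**2.
No constant or linear terms (consistent with a singular point). Quadratic part: -u**2 + v**2. Cubic part: 2*u**2*v.
The quadratic part v**2 - u**2 = (v − u)(v + u) splits into two distinct linear factors, so there are two distinct tangent lines y − -2 = ±(x − -2) — this is a node (ordinary double point).
Classification: node.


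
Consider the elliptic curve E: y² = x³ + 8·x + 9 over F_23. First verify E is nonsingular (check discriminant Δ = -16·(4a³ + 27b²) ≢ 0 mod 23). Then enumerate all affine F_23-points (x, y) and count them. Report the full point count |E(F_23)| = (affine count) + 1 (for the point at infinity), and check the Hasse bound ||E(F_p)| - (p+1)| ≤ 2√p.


Affine points = {(0, 3), (0, 20), (1, 8), (1, 15), (4, 6), (4, 17), (5, 6), (5, 17), (10, 10), (10, 13), (11, 5), (11, 18), (12, 4), (12, 19), (14, 6), (14, 17), (15, 10), (15, 13), (16, 1), (16, 22), (20, 2), (20, 21), (21, 10), (21, 13), (22, 0)}; affine count = 25; |E(F_23)| = 26.

Discriminant check: Δ ∝ 4a³ + 27b² = 4·8³ + 27·9² = 4·512 + 27·81 ≡ 3 (mod 23). Nonzero ⇒ E is nonsingular.
For each x ∈ F_23, compute rhs = x³ + 8·x + 9 mod 23, then count y ∈ F_23 with y² ≡ rhs.
  x = 0: rhs = 9, matching y values: 3, 20 (2 points).
  x = 1: rhs = 18, matching y values: 8, 15 (2 points).
  x = 2: rhs = 10, matching y values: none (0 points).
  x = 3: rhs = 14, matching y values: none (0 points).
  x = 4: rhs = 13, matching y values: 6, 17 (2 points).
  x = 5: rhs = 13, matching y values: 6, 17 (2 points).
  x = 6: rhs = 20, matching y values: none (0 points).
  x = 7: rhs = 17, matching y values: none (0 points).
  x = 8: rhs = 10, matching y values: none (0 points).
  x = 9: rhs = 5, matching y values: none (0 points).
  x = 10: rhs = 8, matching y values: 10, 13 (2 points).
  x = 11: rhs = 2, matching y values: 5, 18 (2 points).
  x = 12: rhs = 16, matching y values: 4, 19 (2 points).
  x = 13: rhs = 10, matching y values: none (0 points).
  x = 14: rhs = 13, matching y values: 6, 17 (2 points).
  x = 15: rhs = 8, matching y values: 10, 13 (2 points).
  x = 16: rhs = 1, matching y values: 1, 22 (2 points).
  x = 17: rhs = 21, matching y values: none (0 points).
  x = 18: rhs = 5, matching y values: none (0 points).
  x = 19: rhs = 5, matching y values: none (0 points).
  x = 20: rhs = 4, matching y values: 2, 21 (2 points).
  x = 21: rhs = 8, matching y values: 10, 13 (2 points).
  x = 22: rhs = 0, matching y values: 0 (1 points).
Total affine count: 25.
Full point count |E(F_23)| = 25 + 1 = 26.
Hasse bound: |26 − (23+1)| = |2| = 2 ≤ 2√23 ≈ 9.5917 ✓.


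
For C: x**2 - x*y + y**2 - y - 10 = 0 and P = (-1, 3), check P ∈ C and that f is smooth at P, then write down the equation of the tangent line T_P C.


Tangent line at P: -5*x + 6*y - 23 = 0.

Step 1: f(-1, 3) = 0, so P lies on C.
Step 2: partial derivatives
  f_x(x, y) = 2*x - y, f_y(x, y) = -x + 2*y - 1.
  f_x(P) = -5, f_y(P) = 6 (gradient nonzero, so P is smooth).
Step 3: tangent line at P: -5·(x − -1) + 6·(y − 3) = 0.
Expanding: -5*x + 6*y - 23 = 0.


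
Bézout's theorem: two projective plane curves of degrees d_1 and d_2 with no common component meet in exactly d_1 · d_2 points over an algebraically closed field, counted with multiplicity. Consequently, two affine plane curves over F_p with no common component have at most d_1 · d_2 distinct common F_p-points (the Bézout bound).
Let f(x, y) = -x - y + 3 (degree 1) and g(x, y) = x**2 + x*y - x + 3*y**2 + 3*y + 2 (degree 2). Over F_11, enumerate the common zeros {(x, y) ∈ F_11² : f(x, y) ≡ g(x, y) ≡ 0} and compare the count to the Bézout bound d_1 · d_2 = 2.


Common zeros: {(1, 2), (9, 5)}; count = 2; Bézout bound = 2.

deg(f) = 1, deg(g) = 2, so Bézout bound = 2.
Scan x ∈ F_11. For each x, list the y ∈ F_11 with f(x, y) ≡ 0 and those with g(x, y) ≡ 0 (mod 11); the common zeros in that column are the intersection.
  x = 0: f ≡ 0 at y ∈ {3}; g ≡ 0 at y ∈ ∅; common: ∅.
  x = 1: f ≡ 0 at y ∈ {2}; g ≡ 0 at y ∈ {2, 4}; common: {2}.
  x = 2: f ≡ 0 at y ∈ {1}; g ≡ 0 at y ∈ ∅; common: ∅.
  x = 3: f ≡ 0 at y ∈ {0}; g ≡ 0 at y ∈ ∅; common: ∅.
  x = 4: f ≡ 0 at y ∈ {10}; g ≡ 0 at y ∈ ∅; common: ∅.
  x = 5: f ≡ 0 at y ∈ {9}; g ≡ 0 at y ∈ {0, 1}; common: ∅.
  x = 6: f ≡ 0 at y ∈ {8}; g ≡ 0 at y ∈ {1, 7}; common: ∅.
  x = 7: f ≡ 0 at y ∈ {7}; g ≡ 0 at y ∈ {0, 4}; common: ∅.
  x = 8: f ≡ 0 at y ∈ {6}; g ≡ 0 at y ∈ ∅; common: ∅.
  x = 9: f ≡ 0 at y ∈ {5}; g ≡ 0 at y ∈ {2, 5}; common: {5}.
  x = 10: f ≡ 0 at y ∈ {4}; g ≡ 0 at y ∈ {7}; common: ∅.
Collecting: common zeros = {(1, 2), (9, 5)}, so the count is 2.
Comparison with the Bézout bound: 2 ≤ 2 = deg(f)·deg(g), as expected for curves with no common component (the bound is attained).


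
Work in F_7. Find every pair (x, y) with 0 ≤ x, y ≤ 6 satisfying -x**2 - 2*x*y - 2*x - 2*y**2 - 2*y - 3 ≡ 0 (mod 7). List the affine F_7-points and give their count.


Affine F_7-points: {(0, 1), (0, 5), (2, 5), (2, 6), (3, 1), (3, 2), (5, 2), (5, 6)}; count = 8.

For each of the 49 pairs (x, y) ∈ F_7², evaluate f(x, y) mod 7. Record the zeros.
  x = 0: [0↦4, 1↦0, 2↦6, 3↦1, 4↦6, 5↦0, 6↦4]  zeros at y ∈ {1, 5}
  x = 1: [0↦1, 1↦2, 2↦6, 3↦6, 4↦2, 5↦1, 6↦3]  zeros at y ∈ ∅
  x = 2: [0↦3, 1↦2, 2↦4, 3↦2, 4↦3, 5↦0, 6↦0]  zeros at y ∈ {5, 6}
  x = 3: [0↦3, 1↦0, 2↦0, 3↦3, 4↦2, 5↦4, 6↦2]  zeros at y ∈ {1, 2}
  x = 4: [0↦1, 1↦3, 2↦1, 3↦2, 4↦6, 5↦6, 6↦2]  zeros at y ∈ ∅
  x = 5: [0↦4, 1↦4, 2↦0, 3↦6, 4↦1, 5↦6, 6↦0]  zeros at y ∈ {2, 6}
  x = 6: [0↦5, 1↦3, 2↦4, 3↦1, 4↦1, 5↦4, 6↦3]  zeros at y ∈ ∅
Collecting zeros: affine points = {(0, 1), (0, 5), (2, 5), (2, 6), (3, 1), (3, 2), (5, 2), (5, 6)}.
Total count |C(F_7)_aff| = 8.


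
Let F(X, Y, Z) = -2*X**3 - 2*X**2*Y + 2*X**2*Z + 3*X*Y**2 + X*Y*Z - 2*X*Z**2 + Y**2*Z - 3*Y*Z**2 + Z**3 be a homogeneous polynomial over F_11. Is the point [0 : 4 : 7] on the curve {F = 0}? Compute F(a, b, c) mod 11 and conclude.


F(0,4,7) ≡ 10 (mod 11); P is NOT on the curve.

Evaluate F(0, 4, 7) term-by-term (mod 11).
  -2*X**3 ↦ -2·0·1·1 = 0
  -2*X**2*Y ↦ -2·0·4·1 = 0
  2*X**2*Z ↦ 2·0·1·7 = 0
  3*X*Y**2 ↦ 3·0·16·1 = 0
  X*Y*Z ↦ 1·0·4·7 = 0
  -2*X*Z**2 ↦ -2·0·1·49 = 0
  Y**2*Z ↦ 1·1·16·7 = 112
  -3*Y*Z**2 ↦ -3·1·4·49 = -588
  Z**3 ↦ 1·1·1·343 = 343
Sum: F(0, 4, 7) = (0) + (0) + (0) + (0) + (0) + (0) + (112) + (-588) + (343) = -133.
Reducing mod 11: -133 ≡ 10 (mod 11).
Since F(a, b, c) ≡ 10 ≠ 0 (mod 11), P does NOT lie on the curve.


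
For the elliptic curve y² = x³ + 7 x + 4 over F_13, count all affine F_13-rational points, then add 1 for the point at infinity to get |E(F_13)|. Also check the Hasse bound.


Affine points = {(0, 2), (0, 11), (1, 5), (1, 8), (2, 0), (3, 0), (8, 0), (9, 4), (9, 9), (12, 3), (12, 10)}; affine count = 11; |E(F_13)| = 12.

Discriminant check: Δ ∝ 4a³ + 27b² = 4·7³ + 27·4² = 4·343 + 27·16 ≡ 10 (mod 13). Nonzero ⇒ E is nonsingular.
For each x ∈ F_13, compute rhs = x³ + 7·x + 4 mod 13, then count y ∈ F_13 with y² ≡ rhs.
  x = 0: rhs = 4, matching y values: 2, 11 (2 points).
  x = 1: rhs = 12, matching y values: 5, 8 (2 points).
  x = 2: rhs = 0, matching y values: 0 (1 points).
  x = 3: rhs = 0, matching y values: 0 (1 points).
  x = 4: rhs = 5, matching y values: none (0 points).
  x = 5: rhs = 8, matching y values: none (0 points).
  x = 6: rhs = 2, matching y values: none (0 points).
  x = 7: rhs = 6, matching y values: none (0 points).
  x = 8: rhs = 0, matching y values: 0 (1 points).
  x = 9: rhs = 3, matching y values: 4, 9 (2 points).
  x = 10: rhs = 8, matching y values: none (0 points).
  x = 11: rhs = 8, matching y values: none (0 points).
  x = 12: rhs = 9, matching y values: 3, 10 (2 points).
Total affine count: 11.
Full point count |E(F_13)| = 11 + 1 = 12.
Hasse bound: |12 − (13+1)| = |-2| = 2 ≤ 2√13 ≈ 7.2111 ✓.


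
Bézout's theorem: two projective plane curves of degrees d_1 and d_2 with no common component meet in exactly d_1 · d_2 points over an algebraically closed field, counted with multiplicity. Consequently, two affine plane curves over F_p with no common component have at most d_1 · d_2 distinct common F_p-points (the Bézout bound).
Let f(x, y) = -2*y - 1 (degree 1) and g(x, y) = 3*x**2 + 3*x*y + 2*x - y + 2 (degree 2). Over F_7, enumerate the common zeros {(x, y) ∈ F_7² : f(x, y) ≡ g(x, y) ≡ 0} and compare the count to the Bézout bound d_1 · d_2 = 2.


Common zeros: {(4, 3)}; count = 1; Bézout bound = 2.

deg(f) = 1, deg(g) = 2, so Bézout bound = 2.
Scan x ∈ F_7. For each x, list the y ∈ F_7 with f(x, y) ≡ 0 and those with g(x, y) ≡ 0 (mod 7); the common zeros in that column are the intersection.
  x = 0: f ≡ 0 at y ∈ {3}; g ≡ 0 at y ∈ {2}; common: ∅.
  x = 1: f ≡ 0 at y ∈ {3}; g ≡ 0 at y ∈ {0}; common: ∅.
  x = 2: f ≡ 0 at y ∈ {3}; g ≡ 0 at y ∈ {2}; common: ∅.
  x = 3: f ≡ 0 at y ∈ {3}; g ≡ 0 at y ∈ {0}; common: ∅.
  x = 4: f ≡ 0 at y ∈ {3}; g ≡ 0 at y ∈ {3}; common: {3}.
  x = 5: f ≡ 0 at y ∈ {3}; g ≡ 0 at y ∈ ∅; common: ∅.
  x = 6: f ≡ 0 at y ∈ {3}; g ≡ 0 at y ∈ {6}; common: ∅.
Collecting: common zeros = {(4, 3)}, so the count is 1.
Comparison with the Bézout bound: 1 ≤ 2 = deg(f)·deg(g), as expected for curves with no common component (the affine F_7-count falls short of the bound because intersections may lie at infinity, over extension fields, or carry multiplicity).


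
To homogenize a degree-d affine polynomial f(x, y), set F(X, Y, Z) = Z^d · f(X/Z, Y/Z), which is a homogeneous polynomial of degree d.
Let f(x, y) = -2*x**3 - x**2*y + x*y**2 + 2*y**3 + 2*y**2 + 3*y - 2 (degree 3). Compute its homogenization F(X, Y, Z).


F(X, Y, Z) = -2*X**3 - X**2*Y + X*Y**2 + 2*Y**3 + 2*Y**2*Z + 3*Y*Z**2 - 2*Z**3

deg(f) = 3.
Substitute x = X/Z, y = Y/Z into f, then multiply by Z^3.
  monomial -2·x^3·y^0 ↦ -2·X^3·Y^0·Z^0.
  monomial -1·x^2·y^1 ↦ -1·X^2·Y^1·Z^0.
  monomial 1·x^1·y^2 ↦ 1·X^1·Y^2·Z^0.
  monomial 2·x^0·y^3 ↦ 2·X^0·Y^3·Z^0.
  monomial 2·x^0·y^2 ↦ 2·X^0·Y^2·Z^1.
  monomial 3·x^0·y^1 ↦ 3·X^0·Y^1·Z^2.
  monomial -2·x^0·y^0 ↦ -2·X^0·Y^0·Z^3.
Collecting: F(X, Y, Z) = -2*X**3 - X**2*Y + X*Y**2 + 2*Y**3 + 2*Y**2*Z + 3*Y*Z**2 - 2*Z**3.


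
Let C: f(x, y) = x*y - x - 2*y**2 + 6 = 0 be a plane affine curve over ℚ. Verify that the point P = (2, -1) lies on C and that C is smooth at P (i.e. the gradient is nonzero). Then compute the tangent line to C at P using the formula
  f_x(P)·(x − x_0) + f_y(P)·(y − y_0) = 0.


Tangent line at P: -2*x + 6*y + 10 = 0.

Step 1: f(2, -1) = 0, so P lies on C.
Step 2: partial derivatives
  f_x(x, y) = y - 1, f_y(x, y) = x - 4*y.
  f_x(P) = -2, f_y(P) = 6 (gradient nonzero, so P is smooth).
Step 3: tangent line at P: -2·(x − 2) + 6·(y − -1) = 0.
Expanding: -2*x + 6*y + 10 = 0.


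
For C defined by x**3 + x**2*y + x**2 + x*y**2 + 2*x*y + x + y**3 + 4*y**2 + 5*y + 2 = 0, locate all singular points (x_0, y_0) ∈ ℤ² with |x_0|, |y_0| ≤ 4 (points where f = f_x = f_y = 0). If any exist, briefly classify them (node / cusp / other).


Singular points: {(0, -1)}; classification: cusp.

Compute partial derivatives:
  f_x = 3*x**2 + 2*x*y + 2*x + y**2 + 2*y + 1.
  f_y = x**2 + 2*x*y + 2*x + 3*y**2 + 8*y + 5.
Scan x_0 ∈ {−4, ..., 4}. For each x_0, f_y(x_0, y) is a polynomial in y; find its integer roots y ∈ {−4, ..., 4}, then test f_x and f at those candidates.
  x = -4: f_y(-4, y) = 3*y**2 + 13; no integer root y with |y| ≤ 4.
  x = -3: f_y(-3, y) = 3*y**2 + 2*y + 8; no integer root y with |y| ≤ 4.
  x = -2: f_y(-2, y) = 3*y**2 + 4*y + 5; no integer root y with |y| ≤ 4.
  x = -1: f_y(-1, y) = 3*y**2 + 6*y + 4; no integer root y with |y| ≤ 4.
  x = 0: f_y(0, y) = 3*y**2 + 8*y + 5; vanishes at y ∈ {-1}. (0, -1): f_x = 0, f = 0 — SINGULAR.
  x = 1: f_y(1, y) = 3*y**2 + 10*y + 8; vanishes at y ∈ {-2}. (1, -2): f_x = 2 ≠ 0.
  x = 2: f_y(2, y) = 3*y**2 + 12*y + 13; no integer root y with |y| ≤ 4.
  x = 3: f_y(3, y) = 3*y**2 + 14*y + 20; no integer root y with |y| ≤ 4.
  x = 4: f_y(4, y) = 3*y**2 + 16*y + 29; no integer root y with |y| ≤ 4.
Only singular point on the grid: (0, -1).
Classify: substitute x = 0 + u, y = -1 + v and expand: f = u**3 + u**2*v + u*v**2 + v**3 + v**2.
No constant or linear terms (consistent with a singular point). Quadratic part: v**2. Cubic part: u**3 + u**2*v + u*v**2 + v**3.
The quadratic part v**2 is a perfect square, so there is a single (double) tangent line v = 0, i.e. y = -1. Restricting the cubic part to that line (v = 0) leaves u**3 ≠ 0, so f is not divisible by v and the branch is v² ≈ -u**3 to lowest order — this is a cusp.
Classification: cusp.
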